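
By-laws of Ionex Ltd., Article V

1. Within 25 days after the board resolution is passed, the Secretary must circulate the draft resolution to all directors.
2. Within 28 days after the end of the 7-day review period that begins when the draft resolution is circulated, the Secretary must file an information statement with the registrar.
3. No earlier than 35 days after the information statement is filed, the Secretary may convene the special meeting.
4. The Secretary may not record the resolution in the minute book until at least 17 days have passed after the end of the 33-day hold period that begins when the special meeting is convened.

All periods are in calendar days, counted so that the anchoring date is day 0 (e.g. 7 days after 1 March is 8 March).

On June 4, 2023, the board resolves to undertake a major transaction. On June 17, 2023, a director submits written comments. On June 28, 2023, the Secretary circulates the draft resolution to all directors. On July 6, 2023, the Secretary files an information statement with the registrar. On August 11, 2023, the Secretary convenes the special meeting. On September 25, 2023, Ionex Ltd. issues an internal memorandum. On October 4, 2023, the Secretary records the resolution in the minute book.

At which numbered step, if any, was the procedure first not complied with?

None — every step was satisfied

Step 1 — counting 25 days from June 4, 2023 (when the board resolution is passed) gives a deadline of June 29, 2023; done June 28, 2023 — timely.
Step 2 — counting 28 days from July 5, 2023 (end of the 7-day review period, which began when the draft resolution is circulated on June 28, 2023) gives a deadline of August 2, 2023; July 6, 2023 is within that limit.
Step 3 — must wait 35 days from July 6, 2023 (when the information statement is filed), so not before August 10, 2023; August 11, 2023 is on or after that date.
Step 4 — must wait 17 days from September 13, 2023 (end of the 33-day hold period, which began when the special meeting is convened on August 11, 2023), so not before September 30, 2023; October 4, 2023 is on or after that date.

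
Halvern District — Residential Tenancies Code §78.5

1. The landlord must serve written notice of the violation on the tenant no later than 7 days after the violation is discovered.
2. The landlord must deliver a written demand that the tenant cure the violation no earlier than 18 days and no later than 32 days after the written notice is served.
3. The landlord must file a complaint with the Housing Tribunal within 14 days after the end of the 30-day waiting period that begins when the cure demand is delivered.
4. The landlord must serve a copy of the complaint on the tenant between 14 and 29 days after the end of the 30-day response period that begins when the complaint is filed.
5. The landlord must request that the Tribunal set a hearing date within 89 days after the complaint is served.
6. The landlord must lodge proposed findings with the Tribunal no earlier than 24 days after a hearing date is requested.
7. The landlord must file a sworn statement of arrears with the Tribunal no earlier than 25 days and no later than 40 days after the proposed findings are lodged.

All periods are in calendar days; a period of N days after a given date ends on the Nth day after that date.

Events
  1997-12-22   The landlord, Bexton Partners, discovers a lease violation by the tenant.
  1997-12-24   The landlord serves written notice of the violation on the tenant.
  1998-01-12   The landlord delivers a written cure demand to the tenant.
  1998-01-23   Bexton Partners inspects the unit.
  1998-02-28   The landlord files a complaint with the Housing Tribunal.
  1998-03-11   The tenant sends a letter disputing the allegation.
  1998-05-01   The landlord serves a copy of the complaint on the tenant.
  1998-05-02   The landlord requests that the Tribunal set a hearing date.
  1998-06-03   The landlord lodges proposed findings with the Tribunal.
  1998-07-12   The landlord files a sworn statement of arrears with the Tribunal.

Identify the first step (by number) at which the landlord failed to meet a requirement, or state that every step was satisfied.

Step 3

Step 1: 7 days after 1997-12-22 (when the violation is discovered) is 1997-12-29; completed 1997-12-24, before the deadline.
Step 2: the window is 18–32 days after 1997-12-24 (when the written notice is served), so 1998-01-11 through 1998-01-25; done 1998-01-12 — within the window.
Step 3: 14 days after 1998-02-11 (end of the 30-day waiting period, which began when the cure demand is delivered on 1998-01-12) is 1998-02-25; done 1998-02-28 — 3 days late.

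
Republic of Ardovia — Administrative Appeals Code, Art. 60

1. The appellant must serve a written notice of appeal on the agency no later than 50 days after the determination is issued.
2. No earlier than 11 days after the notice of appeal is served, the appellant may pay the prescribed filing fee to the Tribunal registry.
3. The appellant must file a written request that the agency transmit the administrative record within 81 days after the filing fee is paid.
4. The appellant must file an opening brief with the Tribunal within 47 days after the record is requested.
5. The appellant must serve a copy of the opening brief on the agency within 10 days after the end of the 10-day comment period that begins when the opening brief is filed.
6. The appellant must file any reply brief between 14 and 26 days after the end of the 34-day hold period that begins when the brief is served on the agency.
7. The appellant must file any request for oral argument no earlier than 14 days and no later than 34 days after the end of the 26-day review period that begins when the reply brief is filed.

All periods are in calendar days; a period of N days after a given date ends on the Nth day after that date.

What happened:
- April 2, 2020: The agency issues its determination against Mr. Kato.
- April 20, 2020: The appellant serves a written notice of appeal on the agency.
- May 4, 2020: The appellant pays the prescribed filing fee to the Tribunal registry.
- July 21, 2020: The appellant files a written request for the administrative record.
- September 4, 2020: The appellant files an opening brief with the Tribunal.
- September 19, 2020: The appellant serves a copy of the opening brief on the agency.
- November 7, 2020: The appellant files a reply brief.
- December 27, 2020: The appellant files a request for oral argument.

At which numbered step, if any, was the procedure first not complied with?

Step 1 — counting 50 days from April 2, 2020 (when the determination is issued) gives a deadline of May 22, 2020; completed April 20, 2020, before the deadline.
Step 2 — must wait 11 days from April 20, 2020 (when the notice of appeal is served), so not before May 1, 2020; done May 4, 2020, after the minimum wait.
Step 3 — counting 81 days from May 4, 2020 (when the filing fee is paid) gives a deadline of July 24, 2020; done July 21, 2020 — timely.
Step 4 — counting 47 days from July 21, 2020 (when the record is requested) gives a deadline of September 6, 2020; completed September 4, 2020, before the deadline.
Step 5 — counting 10 days from September 14, 2020 (end of the 10-day comment period, which began when the opening brief is filed on September 4, 2020) gives a deadline of September 24, 2020; done September 19, 2020 — timely.
Step 6 — 14 and 26 days from October 23, 2020 (end of the 34-day hold period, which began when the brief is served on the agency on September 19, 2020) are November 6, 2020 and November 18, 2020 respectively; done November 7, 2020 — within the window.
Step 7 — 14 and 34 days from December 3, 2020 (end of the 26-day review period, which began when the reply brief is filed on November 7, 2020) are December 17, 2020 and January 6, 2021 respectively; December 27, 2020 falls inside that range.

None — every step was satisfied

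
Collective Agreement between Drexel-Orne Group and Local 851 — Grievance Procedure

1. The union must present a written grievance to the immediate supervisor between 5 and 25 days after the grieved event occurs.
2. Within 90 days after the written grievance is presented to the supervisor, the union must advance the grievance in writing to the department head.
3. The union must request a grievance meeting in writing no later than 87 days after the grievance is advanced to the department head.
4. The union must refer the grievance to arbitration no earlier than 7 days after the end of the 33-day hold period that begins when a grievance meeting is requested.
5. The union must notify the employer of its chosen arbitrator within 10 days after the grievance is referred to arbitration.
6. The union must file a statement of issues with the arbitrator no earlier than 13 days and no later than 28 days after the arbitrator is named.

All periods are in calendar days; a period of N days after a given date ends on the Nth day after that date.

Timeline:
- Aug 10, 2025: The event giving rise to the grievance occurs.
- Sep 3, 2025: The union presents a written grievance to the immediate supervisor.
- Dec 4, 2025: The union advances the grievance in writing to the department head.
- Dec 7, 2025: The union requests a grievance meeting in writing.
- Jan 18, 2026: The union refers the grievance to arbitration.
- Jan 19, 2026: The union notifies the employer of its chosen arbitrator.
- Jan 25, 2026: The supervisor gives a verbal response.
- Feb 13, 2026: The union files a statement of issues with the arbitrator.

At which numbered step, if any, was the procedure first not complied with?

Step 2

Step 1 — 5 and 25 days from Aug 10, 2025 (when the grieved event occurs) are Aug 15, 2025 and Sep 4, 2025 respectively; done Sep 3, 2025, which is between those dates.
Step 2 — counting 90 days from Sep 3, 2025 (when the written grievance is presented to the supervisor) gives a deadline of Dec 2, 2025; done Dec 4, 2025 — 2 days late.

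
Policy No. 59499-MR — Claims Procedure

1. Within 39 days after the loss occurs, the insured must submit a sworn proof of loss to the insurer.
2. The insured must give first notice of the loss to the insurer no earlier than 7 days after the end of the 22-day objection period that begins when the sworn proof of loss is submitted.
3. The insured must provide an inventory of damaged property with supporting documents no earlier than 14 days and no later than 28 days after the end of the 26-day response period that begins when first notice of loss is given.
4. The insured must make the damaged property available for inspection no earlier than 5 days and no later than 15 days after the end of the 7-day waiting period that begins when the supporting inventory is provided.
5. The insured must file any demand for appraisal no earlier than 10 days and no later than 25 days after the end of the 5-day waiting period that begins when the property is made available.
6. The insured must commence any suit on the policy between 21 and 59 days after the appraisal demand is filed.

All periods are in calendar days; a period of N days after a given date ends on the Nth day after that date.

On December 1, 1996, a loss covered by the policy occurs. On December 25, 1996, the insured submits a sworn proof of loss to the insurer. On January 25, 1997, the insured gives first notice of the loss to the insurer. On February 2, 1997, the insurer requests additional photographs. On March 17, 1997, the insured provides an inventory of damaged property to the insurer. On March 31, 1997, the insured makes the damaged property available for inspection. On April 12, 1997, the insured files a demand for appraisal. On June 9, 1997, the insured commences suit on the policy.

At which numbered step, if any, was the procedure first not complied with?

Step 1: 39 days after December 1, 1996 (when the loss occurs) is January 9, 1997; completed December 25, 1996, before the deadline.
Step 2: the earliest permitted date is 7 days after January 16, 1997 (end of the 22-day objection period, which began when the sworn proof of loss is submitted on December 25, 1996), i.e. January 23, 1997; January 25, 1997 is on or after that date.
Step 3: the window is 14–28 days after February 20, 1997 (end of the 26-day response period, which began when first notice of loss is given on January 25, 1997), so March 6, 1997 through March 20, 1997; done March 17, 1997, which is between those dates.
Step 4: the window is 5–15 days after March 24, 1997 (end of the 7-day waiting period, which began when the supporting inventory is provided on March 17, 1997), so March 29, 1997 through April 8, 1997; done March 31, 1997 — within the window.
Step 5: the window is 10–25 days after April 5, 1997 (end of the 5-day waiting period, which began when the property is made available on March 31, 1997), so April 15, 1997 through April 30, 1997; done April 12, 1997 — 3 days before the window opened.
Later steps need not be reached.

Step 5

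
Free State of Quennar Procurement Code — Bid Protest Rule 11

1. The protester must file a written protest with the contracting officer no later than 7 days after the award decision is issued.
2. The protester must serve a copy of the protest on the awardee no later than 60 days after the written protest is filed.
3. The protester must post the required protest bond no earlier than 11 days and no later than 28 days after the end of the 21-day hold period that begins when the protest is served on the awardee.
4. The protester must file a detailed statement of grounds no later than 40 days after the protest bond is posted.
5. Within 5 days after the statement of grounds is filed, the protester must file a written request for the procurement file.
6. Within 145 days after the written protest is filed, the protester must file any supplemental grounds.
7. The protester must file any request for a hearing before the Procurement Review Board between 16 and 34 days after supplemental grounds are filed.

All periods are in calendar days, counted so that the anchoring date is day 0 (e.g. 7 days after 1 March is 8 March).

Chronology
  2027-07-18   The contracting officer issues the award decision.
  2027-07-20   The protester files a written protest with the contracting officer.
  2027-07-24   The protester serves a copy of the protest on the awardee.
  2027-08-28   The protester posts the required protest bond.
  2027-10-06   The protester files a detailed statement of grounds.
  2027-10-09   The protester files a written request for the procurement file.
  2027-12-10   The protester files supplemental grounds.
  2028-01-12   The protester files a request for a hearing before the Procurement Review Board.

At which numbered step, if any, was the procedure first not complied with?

Step 1: 7 days after 2027-07-18 (when the award decision is issued) is 2027-07-25; done 2027-07-20 — timely.
Step 2: 60 days after 2027-07-20 (when the written protest is filed) is 2027-09-18; completed 2027-07-24, before the deadline.
Step 3: the window is 11–28 days after 2027-08-14 (end of the 21-day hold period, which began when the protest is served on the awardee on 2027-07-24), so 2027-08-25 through 2027-09-11; done 2027-08-28 — within the window.
Step 4: 40 days after 2027-08-28 (when the protest bond is posted) is 2027-10-07; completed 2027-10-06, before the deadline.
Step 5: 5 days after 2027-10-06 (when the statement of grounds is filed) is 2027-10-11; completed 2027-10-09, before the deadline.
Step 6: 145 days after 2027-07-20 (when the written protest is filed) is 2027-12-12; 2027-12-10 is within that limit.
Step 7: the window is 16–34 days after 2027-12-10 (when supplemental grounds are filed), so 2027-12-26 through 2028-01-13; done 2028-01-12, which is between those dates.

None — every step was satisfied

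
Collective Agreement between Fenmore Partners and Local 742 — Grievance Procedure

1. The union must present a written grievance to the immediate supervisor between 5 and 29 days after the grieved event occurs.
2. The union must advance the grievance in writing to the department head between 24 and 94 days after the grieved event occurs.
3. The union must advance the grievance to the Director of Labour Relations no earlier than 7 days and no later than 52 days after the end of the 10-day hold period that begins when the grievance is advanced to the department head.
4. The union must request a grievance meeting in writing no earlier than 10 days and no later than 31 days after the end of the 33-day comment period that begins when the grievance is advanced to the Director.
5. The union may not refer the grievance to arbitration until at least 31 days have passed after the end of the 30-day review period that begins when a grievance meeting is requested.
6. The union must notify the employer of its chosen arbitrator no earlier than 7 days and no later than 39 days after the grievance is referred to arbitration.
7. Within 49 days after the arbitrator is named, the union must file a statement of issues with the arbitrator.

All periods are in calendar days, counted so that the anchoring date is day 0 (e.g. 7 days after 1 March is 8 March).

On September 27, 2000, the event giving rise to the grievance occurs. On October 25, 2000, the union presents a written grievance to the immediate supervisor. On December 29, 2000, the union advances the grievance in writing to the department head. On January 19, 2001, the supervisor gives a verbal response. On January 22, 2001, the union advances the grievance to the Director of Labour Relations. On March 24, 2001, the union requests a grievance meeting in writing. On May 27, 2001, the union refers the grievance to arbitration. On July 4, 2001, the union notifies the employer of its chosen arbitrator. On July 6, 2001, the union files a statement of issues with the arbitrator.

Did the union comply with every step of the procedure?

Step 1 — 5 and 29 days from September 27, 2000 (when the grieved event occurs) are October 2, 2000 and October 26, 2000 respectively; done October 25, 2000 — within the window.
Step 2 — 24 and 94 days from September 27, 2000 (when the grieved event occurs) are October 21, 2000 and December 30, 2000 respectively; December 29, 2000 falls inside that range.
Step 3 — 7 and 52 days from January 8, 2001 (end of the 10-day hold period, which began when the grievance is advanced to the department head on December 29, 2000) are January 15, 2001 and March 1, 2001 respectively; done January 22, 2001 — within the window.
Step 4 — 10 and 31 days from February 24, 2001 (end of the 33-day comment period, which began when the grievance is advanced to the Director on January 22, 2001) are March 6, 2001 and March 27, 2001 respectively; done March 24, 2001 — within the window.
Step 5 — must wait 31 days from April 23, 2001 (end of the 30-day review period, which began when a grievance meeting is requested on March 24, 2001), so not before May 24, 2001; done May 27, 2001, after the minimum wait.
Step 6 — 7 and 39 days from May 27, 2001 (when the grievance is referred to arbitration) are June 3, 2001 and July 5, 2001 respectively; July 4, 2001 falls inside that range.
Step 7 — counting 49 days from July 4, 2001 (when the arbitrator is named) gives a deadline of August 22, 2001; completed July 6, 2001, before the deadline.

Yes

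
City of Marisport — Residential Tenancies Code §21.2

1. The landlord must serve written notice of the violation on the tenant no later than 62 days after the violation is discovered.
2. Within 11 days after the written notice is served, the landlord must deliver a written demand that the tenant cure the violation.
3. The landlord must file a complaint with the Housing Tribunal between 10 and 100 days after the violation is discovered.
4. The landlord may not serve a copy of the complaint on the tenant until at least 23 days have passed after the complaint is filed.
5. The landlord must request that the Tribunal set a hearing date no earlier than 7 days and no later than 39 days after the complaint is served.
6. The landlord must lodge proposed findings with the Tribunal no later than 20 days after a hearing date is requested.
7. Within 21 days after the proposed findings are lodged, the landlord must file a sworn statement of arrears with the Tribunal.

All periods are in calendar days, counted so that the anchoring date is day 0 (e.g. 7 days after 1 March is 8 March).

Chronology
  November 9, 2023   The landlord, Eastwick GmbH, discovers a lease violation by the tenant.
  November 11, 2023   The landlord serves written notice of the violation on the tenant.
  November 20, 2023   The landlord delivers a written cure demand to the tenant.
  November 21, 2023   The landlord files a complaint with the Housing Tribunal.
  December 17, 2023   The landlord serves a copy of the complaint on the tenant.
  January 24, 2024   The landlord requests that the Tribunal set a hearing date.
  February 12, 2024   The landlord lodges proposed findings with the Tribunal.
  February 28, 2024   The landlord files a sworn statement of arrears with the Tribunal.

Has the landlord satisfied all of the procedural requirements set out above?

Yes

Step 1 — counting 62 days from November 9, 2023 (when the violation is discovered) gives a deadline of January 10, 2024; completed November 11, 2023, before the deadline.
Step 2 — counting 11 days from November 11, 2023 (when the written notice is served) gives a deadline of November 22, 2023; completed November 20, 2023, before the deadline.
Step 3 — 10 and 100 days from November 9, 2023 (when the violation is discovered) are November 19, 2023 and February 17, 2024 respectively; November 21, 2023 falls inside that range.
Step 4 — must wait 23 days from November 21, 2023 (when the complaint is filed), so not before December 14, 2023; done December 17, 2023, after the minimum wait.
Step 5 — 7 and 39 days from December 17, 2023 (when the complaint is served) are December 24, 2023 and January 25, 2024 respectively; done January 24, 2024 — within the window.
Step 6 — counting 20 days from January 24, 2024 (when a hearing date is requested) gives a deadline of February 13, 2024; done February 12, 2024 — timely.
Step 7 — counting 21 days from February 12, 2024 (when the proposed findings are lodged) gives a deadline of March 4, 2024; done February 28, 2024 — timely.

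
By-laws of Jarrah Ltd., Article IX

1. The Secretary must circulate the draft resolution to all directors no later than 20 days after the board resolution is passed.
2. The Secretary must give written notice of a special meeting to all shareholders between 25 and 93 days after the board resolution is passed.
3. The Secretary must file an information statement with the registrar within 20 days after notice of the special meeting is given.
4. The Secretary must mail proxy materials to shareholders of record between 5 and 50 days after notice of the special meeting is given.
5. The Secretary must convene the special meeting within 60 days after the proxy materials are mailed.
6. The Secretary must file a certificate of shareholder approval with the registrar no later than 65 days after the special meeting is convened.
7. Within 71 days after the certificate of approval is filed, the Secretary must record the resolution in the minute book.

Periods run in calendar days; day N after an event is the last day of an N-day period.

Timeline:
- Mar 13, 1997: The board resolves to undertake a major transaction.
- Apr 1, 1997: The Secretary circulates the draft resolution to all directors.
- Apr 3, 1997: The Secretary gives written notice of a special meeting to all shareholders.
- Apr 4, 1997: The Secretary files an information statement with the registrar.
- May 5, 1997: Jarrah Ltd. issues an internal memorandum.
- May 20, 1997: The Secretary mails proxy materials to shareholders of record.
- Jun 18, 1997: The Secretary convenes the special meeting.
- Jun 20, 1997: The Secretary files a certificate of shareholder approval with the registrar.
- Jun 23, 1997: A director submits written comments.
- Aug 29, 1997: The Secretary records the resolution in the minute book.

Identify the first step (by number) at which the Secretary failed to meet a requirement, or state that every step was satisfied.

Step 1 — counting 20 days from Mar 13, 1997 (when the board resolution is passed) gives a deadline of Apr 2, 1997; done Apr 1, 1997 — timely.
Step 2 — 25 and 93 days from Mar 13, 1997 (when the board resolution is passed) are Apr 7, 1997 and Jun 14, 1997 respectively; Apr 3, 1997 is 4 days too early.
Later steps need not be reached.

Step 2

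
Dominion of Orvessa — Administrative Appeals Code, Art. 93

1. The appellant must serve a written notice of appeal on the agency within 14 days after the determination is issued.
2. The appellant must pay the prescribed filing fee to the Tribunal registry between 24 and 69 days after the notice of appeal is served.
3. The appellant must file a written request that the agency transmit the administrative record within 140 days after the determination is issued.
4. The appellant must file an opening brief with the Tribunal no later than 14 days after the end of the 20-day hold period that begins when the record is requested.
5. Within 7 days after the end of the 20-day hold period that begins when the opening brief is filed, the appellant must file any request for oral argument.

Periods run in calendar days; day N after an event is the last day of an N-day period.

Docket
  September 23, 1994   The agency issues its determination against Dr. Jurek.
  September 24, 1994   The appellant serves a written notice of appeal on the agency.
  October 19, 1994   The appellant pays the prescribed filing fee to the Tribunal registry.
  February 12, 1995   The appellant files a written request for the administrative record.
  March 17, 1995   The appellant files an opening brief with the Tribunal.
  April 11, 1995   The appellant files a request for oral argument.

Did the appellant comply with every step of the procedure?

No

Step 1 — counting 14 days from September 23, 1994 (when the determination is issued) gives a deadline of October 7, 1994; completed September 24, 1994, before the deadline.
Step 2 — 24 and 69 days from September 24, 1994 (when the notice of appeal is served) are October 18, 1994 and December 2, 1994 respectively; October 19, 1994 falls inside that range.
Step 3 — counting 140 days from September 23, 1994 (when the determination is issued) gives a deadline of February 10, 1995; done February 12, 1995 — 2 days late.
No need to go further; step 3 was not satisfied.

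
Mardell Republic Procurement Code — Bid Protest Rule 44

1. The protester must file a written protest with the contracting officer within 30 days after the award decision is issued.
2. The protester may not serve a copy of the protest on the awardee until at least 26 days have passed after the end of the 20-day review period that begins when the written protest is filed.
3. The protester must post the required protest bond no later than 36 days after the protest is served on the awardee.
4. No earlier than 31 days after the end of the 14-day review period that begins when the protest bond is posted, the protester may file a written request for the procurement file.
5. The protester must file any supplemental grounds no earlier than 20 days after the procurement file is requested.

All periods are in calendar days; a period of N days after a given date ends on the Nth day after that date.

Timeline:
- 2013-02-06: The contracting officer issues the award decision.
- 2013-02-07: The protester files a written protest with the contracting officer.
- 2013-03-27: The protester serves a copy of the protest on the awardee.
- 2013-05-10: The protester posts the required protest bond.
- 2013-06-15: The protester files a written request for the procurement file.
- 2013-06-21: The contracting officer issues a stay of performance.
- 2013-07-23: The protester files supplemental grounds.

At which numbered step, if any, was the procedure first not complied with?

Step 1 — counting 30 days from 2013-02-06 (when the award decision is issued) gives a deadline of 2013-03-08; done 2013-02-07 — timely.
Step 2 — must wait 26 days from 2013-02-27 (end of the 20-day review period, which began when the written protest is filed on 2013-02-07), so not before 2013-03-25; done 2013-03-27, after the minimum wait.
Step 3 — counting 36 days from 2013-03-27 (when the protest is served on the awardee) gives a deadline of 2013-05-02; 2013-05-10 misses that deadline by 8 days.

Step 3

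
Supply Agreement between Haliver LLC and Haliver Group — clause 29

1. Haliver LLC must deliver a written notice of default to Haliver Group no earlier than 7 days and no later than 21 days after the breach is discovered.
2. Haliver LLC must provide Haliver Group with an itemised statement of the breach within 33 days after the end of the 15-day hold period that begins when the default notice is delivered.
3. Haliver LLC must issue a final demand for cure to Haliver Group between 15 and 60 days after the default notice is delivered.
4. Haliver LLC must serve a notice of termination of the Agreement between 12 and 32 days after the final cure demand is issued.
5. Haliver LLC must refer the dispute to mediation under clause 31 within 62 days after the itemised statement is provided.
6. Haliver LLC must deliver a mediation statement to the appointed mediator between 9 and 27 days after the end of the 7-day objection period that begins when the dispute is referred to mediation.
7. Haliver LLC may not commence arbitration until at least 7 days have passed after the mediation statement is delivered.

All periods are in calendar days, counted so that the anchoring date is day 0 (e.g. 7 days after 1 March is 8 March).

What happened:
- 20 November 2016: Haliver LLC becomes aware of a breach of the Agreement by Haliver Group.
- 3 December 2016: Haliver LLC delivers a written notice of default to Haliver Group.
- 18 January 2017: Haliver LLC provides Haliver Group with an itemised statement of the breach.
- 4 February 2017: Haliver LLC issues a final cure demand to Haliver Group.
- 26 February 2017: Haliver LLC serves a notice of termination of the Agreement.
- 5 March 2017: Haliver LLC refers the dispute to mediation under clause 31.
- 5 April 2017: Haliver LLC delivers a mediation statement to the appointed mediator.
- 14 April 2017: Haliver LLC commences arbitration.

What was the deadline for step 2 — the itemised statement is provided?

The default notice is delivered on 3 December 2016; the 15-day hold period therefore ends 18 December 2016, and step 2 runs from that date. 33 days after 18 December 2016 is 20 January 2017.

20 January 2017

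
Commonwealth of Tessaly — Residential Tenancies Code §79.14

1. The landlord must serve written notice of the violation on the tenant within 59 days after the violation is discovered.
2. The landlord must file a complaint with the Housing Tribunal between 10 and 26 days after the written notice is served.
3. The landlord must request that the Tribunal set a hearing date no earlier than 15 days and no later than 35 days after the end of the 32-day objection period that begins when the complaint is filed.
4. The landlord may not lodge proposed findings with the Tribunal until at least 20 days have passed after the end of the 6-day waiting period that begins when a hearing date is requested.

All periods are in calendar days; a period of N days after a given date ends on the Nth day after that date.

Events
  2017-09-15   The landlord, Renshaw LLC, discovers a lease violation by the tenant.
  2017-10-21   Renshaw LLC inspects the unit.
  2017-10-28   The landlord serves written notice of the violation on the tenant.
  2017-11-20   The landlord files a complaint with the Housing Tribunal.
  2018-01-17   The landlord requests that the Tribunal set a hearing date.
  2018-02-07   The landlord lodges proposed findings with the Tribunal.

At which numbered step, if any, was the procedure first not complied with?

Step 4

Step 1 — counting 59 days from 2017-09-15 (when the violation is discovered) gives a deadline of 2017-11-13; completed 2017-10-28, before the deadline.
Step 2 — 10 and 26 days from 2017-10-28 (when the written notice is served) are 2017-11-07 and 2017-11-23 respectively; done 2017-11-20, which is between those dates.
Step 3 — 15 and 35 days from 2017-12-22 (end of the 32-day objection period, which began when the complaint is filed on 2017-11-20) are 2018-01-06 and 2018-01-26 respectively; 2018-01-17 falls inside that range.
Step 4 — must wait 20 days from 2018-01-23 (end of the 6-day waiting period, which began when a hearing date is requested on 2018-01-17), so not before 2018-02-12; acted on 2018-02-07, 5 days prematurely.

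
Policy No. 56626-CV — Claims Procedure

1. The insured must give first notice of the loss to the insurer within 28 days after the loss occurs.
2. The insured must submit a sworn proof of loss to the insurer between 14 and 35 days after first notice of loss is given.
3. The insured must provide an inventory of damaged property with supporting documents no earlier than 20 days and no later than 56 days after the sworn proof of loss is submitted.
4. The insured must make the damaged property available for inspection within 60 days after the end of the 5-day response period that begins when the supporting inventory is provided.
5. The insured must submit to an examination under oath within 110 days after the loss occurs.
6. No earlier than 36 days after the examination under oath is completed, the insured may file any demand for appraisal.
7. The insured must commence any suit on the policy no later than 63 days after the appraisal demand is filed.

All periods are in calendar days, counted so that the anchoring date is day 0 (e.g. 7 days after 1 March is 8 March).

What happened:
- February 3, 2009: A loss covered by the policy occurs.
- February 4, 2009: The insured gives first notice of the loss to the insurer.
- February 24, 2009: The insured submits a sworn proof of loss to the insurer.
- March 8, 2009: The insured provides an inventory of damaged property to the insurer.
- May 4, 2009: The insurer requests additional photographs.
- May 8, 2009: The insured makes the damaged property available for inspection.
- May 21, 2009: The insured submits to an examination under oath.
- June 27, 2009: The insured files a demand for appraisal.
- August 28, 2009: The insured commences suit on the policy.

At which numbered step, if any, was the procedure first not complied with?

Step 3

Step 1 — counting 28 days from February 3, 2009 (when the loss occurs) gives a deadline of March 3, 2009; done February 4, 2009 — timely.
Step 2 — 14 and 35 days from February 4, 2009 (when first notice of loss is given) are February 18, 2009 and March 11, 2009 respectively; done February 24, 2009, which is between those dates.
Step 3 — 20 and 56 days from February 24, 2009 (when the sworn proof of loss is submitted) are March 16, 2009 and April 21, 2009 respectively; done March 8, 2009 — 8 days before the window opened.
The procedure was therefore not followed at step 3.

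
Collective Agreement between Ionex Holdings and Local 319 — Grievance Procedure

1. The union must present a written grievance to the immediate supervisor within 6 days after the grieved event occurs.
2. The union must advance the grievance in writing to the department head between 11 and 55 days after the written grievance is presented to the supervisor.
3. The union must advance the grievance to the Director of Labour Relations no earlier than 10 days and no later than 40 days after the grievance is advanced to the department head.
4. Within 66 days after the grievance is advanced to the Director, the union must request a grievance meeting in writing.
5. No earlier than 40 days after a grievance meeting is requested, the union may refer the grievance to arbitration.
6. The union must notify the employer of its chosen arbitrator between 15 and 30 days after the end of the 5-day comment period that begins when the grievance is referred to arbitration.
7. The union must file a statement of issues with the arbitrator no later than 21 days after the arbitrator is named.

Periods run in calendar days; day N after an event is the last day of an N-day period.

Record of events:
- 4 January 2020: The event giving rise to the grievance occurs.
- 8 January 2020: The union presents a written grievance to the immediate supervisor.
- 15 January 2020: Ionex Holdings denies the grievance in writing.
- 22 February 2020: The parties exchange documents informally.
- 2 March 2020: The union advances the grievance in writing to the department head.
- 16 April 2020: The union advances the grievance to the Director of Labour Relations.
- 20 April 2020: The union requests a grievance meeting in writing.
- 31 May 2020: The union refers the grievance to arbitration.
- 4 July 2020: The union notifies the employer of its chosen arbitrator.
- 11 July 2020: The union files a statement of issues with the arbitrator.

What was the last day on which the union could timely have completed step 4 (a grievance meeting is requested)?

Step 4 runs from 16 April 2020, when the grievance is advanced to the Director. 66 days after 16 April 2020 is 21 June 2020.

21 June 2020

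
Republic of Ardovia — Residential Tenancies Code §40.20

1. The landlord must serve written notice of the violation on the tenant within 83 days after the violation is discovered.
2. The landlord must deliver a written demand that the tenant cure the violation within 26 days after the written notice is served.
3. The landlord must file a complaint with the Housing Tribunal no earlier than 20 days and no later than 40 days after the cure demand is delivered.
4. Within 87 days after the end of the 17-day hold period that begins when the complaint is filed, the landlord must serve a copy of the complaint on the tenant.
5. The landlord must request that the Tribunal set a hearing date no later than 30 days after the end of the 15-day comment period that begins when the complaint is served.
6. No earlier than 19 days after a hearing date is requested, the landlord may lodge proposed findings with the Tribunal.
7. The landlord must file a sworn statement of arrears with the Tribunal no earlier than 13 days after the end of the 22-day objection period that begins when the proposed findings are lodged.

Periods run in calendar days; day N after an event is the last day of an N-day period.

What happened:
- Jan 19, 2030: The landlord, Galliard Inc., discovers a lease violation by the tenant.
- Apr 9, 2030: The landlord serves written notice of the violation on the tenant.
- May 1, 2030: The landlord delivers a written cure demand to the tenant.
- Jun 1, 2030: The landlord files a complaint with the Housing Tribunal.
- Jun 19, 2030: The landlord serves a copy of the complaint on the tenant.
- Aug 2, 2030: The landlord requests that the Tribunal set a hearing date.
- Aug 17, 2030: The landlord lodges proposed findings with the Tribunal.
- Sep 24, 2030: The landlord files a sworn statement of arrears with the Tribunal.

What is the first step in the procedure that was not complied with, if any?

Step 6

Step 1: 83 days after Jan 19, 2030 (when the violation is discovered) is Apr 12, 2030; done Apr 9, 2030 — timely.
Step 2: 26 days after Apr 9, 2030 (when the written notice is served) is May 5, 2030; done May 1, 2030 — timely.
Step 3: the window is 20–40 days after May 1, 2030 (when the cure demand is delivered), so May 21, 2030 through Jun 10, 2030; Jun 1, 2030 falls inside that range.
Step 4: 87 days after Jun 18, 2030 (end of the 17-day hold period, which began when the complaint is filed on Jun 1, 2030) is Sep 13, 2030; completed Jun 19, 2030, before the deadline.
Step 5: 30 days after Jul 4, 2030 (end of the 15-day comment period, which began when the complaint is served on Jun 19, 2030) is Aug 3, 2030; done Aug 2, 2030 — timely.
Step 6: the earliest permitted date is 19 days after Aug 2, 2030 (when a hearing date is requested), i.e. Aug 21, 2030; acted on Aug 17, 2030, 4 days prematurely.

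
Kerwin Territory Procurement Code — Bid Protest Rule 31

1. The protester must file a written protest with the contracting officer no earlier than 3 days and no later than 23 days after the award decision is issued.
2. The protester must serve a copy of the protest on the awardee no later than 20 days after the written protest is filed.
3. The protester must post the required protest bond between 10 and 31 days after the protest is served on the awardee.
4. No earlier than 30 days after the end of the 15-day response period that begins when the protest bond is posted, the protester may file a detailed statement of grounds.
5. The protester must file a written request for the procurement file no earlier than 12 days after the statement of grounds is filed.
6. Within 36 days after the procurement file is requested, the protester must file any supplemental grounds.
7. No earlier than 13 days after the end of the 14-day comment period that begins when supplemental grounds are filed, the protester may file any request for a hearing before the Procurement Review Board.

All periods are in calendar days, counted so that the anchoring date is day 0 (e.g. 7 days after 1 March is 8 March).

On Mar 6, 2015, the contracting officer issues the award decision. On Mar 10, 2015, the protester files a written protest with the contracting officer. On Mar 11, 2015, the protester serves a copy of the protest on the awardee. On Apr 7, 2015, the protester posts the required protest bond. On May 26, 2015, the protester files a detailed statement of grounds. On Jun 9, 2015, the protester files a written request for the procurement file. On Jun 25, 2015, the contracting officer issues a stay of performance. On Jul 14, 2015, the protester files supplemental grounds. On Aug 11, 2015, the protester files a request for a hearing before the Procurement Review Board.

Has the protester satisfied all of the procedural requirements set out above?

Step 1 — 3 and 23 days from Mar 6, 2015 (when the award decision is issued) are Mar 9, 2015 and Mar 29, 2015 respectively; Mar 10, 2015 falls inside that range.
Step 2 — counting 20 days from Mar 10, 2015 (when the written protest is filed) gives a deadline of Mar 30, 2015; completed Mar 11, 2015, before the deadline.
Step 3 — 10 and 31 days from Mar 11, 2015 (when the protest is served on the awardee) are Mar 21, 2015 and Apr 11, 2015 respectively; Apr 7, 2015 falls inside that range.
Step 4 — must wait 30 days from Apr 22, 2015 (end of the 15-day response period, which began when the protest bond is posted on Apr 7, 2015), so not before May 22, 2015; done May 26, 2015 — permitted.
Step 5 — must wait 12 days from May 26, 2015 (when the statement of grounds is filed), so not before Jun 7, 2015; Jun 9, 2015 is on or after that date.
Step 6 — counting 36 days from Jun 9, 2015 (when the procurement file is requested) gives a deadline of Jul 15, 2015; Jul 14, 2015 is within that limit.
Step 7 — must wait 13 days from Jul 28, 2015 (end of the 14-day comment period, which began when supplemental grounds are filed on Jul 14, 2015), so not before Aug 10, 2015; done Aug 11, 2015, after the minimum wait.

Yes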